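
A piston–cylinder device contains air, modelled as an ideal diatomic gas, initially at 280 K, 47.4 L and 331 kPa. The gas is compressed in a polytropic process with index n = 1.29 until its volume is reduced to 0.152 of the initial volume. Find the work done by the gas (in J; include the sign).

n = P₁V₁/(RT₁) = 331×47.4/(8.314×280) = 6.74 mol.
Polytropic n=1.29: T₂ = T₁(V₁/V₂)^(n−1) = 280×(6.58)^0.29 = 484 K; P₂ = P₁(V₁/V₂)^n = 3760 kPa.
W = (P₁V₁−P₂V₂)/(n−1) = (331×47.4−3760×7.20)/0.29 = -39300 J.

-39300 J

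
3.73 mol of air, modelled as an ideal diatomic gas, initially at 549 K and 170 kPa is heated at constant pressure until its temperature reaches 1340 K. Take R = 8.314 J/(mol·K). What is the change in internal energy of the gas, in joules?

61300 J

V₁ = nRT₁/P₁ = 3.73×8.314×549/170 = 100 L.
Isobaric: P stays 170 kPa; V/T = const ⇒ T₂ = 1340 K, V₂ = 244 L.
For an ideal gas ΔU = nCvΔT with Cv = (5/2)R = 20.8 J/(mol·K).
ΔU = 3.73×20.8×(1340−549) = 61300 J.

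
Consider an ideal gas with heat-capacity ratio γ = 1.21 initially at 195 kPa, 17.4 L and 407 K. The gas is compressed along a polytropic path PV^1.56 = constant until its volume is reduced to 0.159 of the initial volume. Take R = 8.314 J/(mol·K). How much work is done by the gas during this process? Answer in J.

n = P₁V₁/(RT₁) = 195×17.4/(8.314×407) = 1.00 mol.
Polytropic n=1.56: T₂ = T₁(V₁/V₂)^(n−1) = 407×(6.29)^0.56 = 1140 K; P₂ = P₁(V₁/V₂)^n = 3430 kPa.
W = (P₁V₁−P₂V₂)/(n−1) = (195×17.4−3430×2.77)/0.56 = -10900 J.

-10900 J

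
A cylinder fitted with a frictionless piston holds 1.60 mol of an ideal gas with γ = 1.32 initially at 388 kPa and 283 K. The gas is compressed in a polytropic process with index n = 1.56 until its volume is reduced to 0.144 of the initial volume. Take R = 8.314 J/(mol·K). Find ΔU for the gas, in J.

23100 J

V₁ = nRT₁/P₁ = 1.60×8.314×283/388 = 9.70 L.
Polytropic n=1.56: T₂ = T₁(V₁/V₂)^(n−1) = 283×(6.94)^0.56 = 838 K; P₂ = P₁(V₁/V₂)^n = 7980 kPa.
For an ideal gas ΔU = nCvΔT with Cv = R/(γ−1) = 26.0 J/(mol·K).
ΔU = 1.60×26.0×(838−283) = 23100 J.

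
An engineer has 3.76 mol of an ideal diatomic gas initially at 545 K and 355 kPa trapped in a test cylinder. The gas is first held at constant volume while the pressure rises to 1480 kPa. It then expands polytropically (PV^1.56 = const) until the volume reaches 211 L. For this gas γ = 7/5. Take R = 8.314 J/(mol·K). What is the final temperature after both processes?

991 K

V₁ = nRT₁/P₁ = 3.76×8.314×545/355 = 48.0 L.
Step 1 — Isochoric: V stays 48.0 L; P/T = const ⇒ T₂ = 2270 K, P₂ = 1480 kPa.
W = 0 (no volume change).
ΔU = nCvΔT = 3.76×20.8×(2270−545) = 135000 J.
Q = ΔU = 135000 J.
State after step 1: P = 1480 kPa, V = 48.0 L, T = 2270 K.
Step 2 — Polytropic n=1.56: T₂ = T₁(V₁/V₂)^(n−1) = 2270×(0.227)^0.56 = 991 K; P₂ = P₁(V₁/V₂)^n = 147 kPa.
W = (P₁V₁−P₂V₂)/(n−1) = (1480×48.0−147×211)/0.56 = 71500 J.
ΔU = nCvΔT = 3.76×20.8×(991−2270) = -100000 J.
Q = ΔU + W = -28600 J.
Net over both steps: W = 71500 J, Q = 106000 J, ΔU = 34900 J.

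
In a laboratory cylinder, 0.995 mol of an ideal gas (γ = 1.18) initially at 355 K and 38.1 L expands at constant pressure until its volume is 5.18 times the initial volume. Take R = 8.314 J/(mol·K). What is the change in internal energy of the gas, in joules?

P₁ = nRT₁/V₁ = 0.995×8.314×355/38.1 = 77.1 kPa.
Isobaric: P stays 77.1 kPa; V/T = const ⇒ T₂ = 1840 K, V₂ = 197 L.
For an ideal gas ΔU = nCvΔT with Cv = R/(γ−1) = 46.2 J/(mol·K).
ΔU = 0.995×46.2×(1840−355) = 68200 J.

68200 J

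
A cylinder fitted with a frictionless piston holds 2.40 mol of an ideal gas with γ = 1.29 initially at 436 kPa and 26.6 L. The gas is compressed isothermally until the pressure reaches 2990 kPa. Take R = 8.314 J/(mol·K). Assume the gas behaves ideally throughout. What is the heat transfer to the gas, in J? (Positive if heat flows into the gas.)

-22300 J

T₁ = P₁V₁/(nR) = 436×26.6/(2.40×8.314) = 581 K.
Isothermal: T stays 581 K; PV = const ⇒ V₂ = 3.88 L, P₂ = 2990 kPa.
ΔU = 0 (ideal gas, T constant).
W = nRT ln(V₂/V₁) = 2.40×8.314×581×ln(0.146) = -22300 J.
Q = ΔU + W = -22300 J.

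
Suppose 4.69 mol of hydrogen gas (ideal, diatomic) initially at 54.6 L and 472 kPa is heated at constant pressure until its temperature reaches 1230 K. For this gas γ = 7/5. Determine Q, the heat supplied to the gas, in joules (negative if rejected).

T₁ = P₁V₁/(nR) = 472×54.6/(4.69×8.314) = 661 K.
Isobaric: P stays 472 kPa; V/T = const ⇒ T₂ = 1230 K, V₂ = 102 L.
W = PΔV = 472×(102−54.6) kPa·L = 22200 J.
ΔU = nCvΔT = 4.69×20.8×(1230−661) = 55500 J.
Q = ΔU + W = nCpΔT = 77700 J.

77700 J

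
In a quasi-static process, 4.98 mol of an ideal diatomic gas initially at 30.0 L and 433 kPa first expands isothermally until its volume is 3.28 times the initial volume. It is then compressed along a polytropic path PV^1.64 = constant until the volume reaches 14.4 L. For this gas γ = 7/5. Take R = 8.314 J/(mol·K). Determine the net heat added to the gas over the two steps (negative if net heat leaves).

44900 J

T₁ = P₁V₁/(nR) = 433×30.0/(4.98×8.314) = 314 K.
Step 1 — Isothermal: T stays 314 K; PV = const ⇒ V₂ = 98.4 L, P₂ = 132 kPa.
ΔU = 0 (ideal gas, T constant).
W = nRT ln(V₂/V₁) = 4.98×8.314×314×ln(3.28) = 15400 J.
Q = ΔU + W = 15400 J.
State after step 1: P = 132 kPa, V = 98.4 L, T = 314 K.
Step 2 — Polytropic n=1.64: T₂ = T₁(V₁/V₂)^(n−1) = 314×(6.83)^0.64 = 1070 K; P₂ = P₁(V₁/V₂)^n = 3090 kPa.
W = (P₁V₁−P₂V₂)/(n−1) = (132×98.4−3090×14.4)/0.64 = -49100 J.
ΔU = nCvΔT = 4.98×20.8×(1070−314) = 78600 J.
Q = ΔU + W = 29500 J.
Net over both steps: W = -33700 J, Q = 44900 J, ΔU = 78600 J.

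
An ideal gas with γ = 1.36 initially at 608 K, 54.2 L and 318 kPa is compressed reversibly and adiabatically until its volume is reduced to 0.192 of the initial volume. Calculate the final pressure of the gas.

3000 kPa

Adiabatic: TV^(γ−1) = const ⇒ T₂ = 608×(5.21)^0.360 = 1100 K; PV^γ = const ⇒ P₂ = 3000 kPa.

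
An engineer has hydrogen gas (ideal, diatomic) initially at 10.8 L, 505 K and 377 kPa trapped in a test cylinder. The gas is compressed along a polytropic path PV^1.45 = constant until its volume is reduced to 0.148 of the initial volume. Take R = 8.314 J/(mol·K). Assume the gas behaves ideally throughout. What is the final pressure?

Polytropic n=1.45: T₂ = T₁(V₁/V₂)^(n−1) = 505×(6.76)^0.45 = 1190 K; P₂ = P₁(V₁/V₂)^n = 6020 kPa.

6020 kPa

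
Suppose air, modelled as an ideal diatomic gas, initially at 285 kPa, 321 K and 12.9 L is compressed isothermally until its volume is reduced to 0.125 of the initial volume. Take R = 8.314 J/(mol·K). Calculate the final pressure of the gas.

2280 kPa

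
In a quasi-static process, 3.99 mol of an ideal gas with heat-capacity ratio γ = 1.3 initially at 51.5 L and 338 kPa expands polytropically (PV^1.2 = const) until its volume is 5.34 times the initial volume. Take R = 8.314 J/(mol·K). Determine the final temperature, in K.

375 K

T₁ = P₁V₁/(nR) = 338×51.5/(3.99×8.314) = 525 K.
Polytropic n=1.2: T₂ = T₁(V₁/V₂)^(n−1) = 525×(0.187)^0.20 = 375 K; P₂ = P₁(V₁/V₂)^n = 45.3 kPa.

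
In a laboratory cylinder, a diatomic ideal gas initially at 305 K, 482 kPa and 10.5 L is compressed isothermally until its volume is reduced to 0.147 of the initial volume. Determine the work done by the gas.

-9700 J

n = P₁V₁/(RT₁) = 482×10.5/(8.314×305) = 2.00 mol.
Isothermal: T stays 305 K; PV = const ⇒ V₂ = 1.54 L, P₂ = 3280 kPa.
W = nRT ln(V₂/V₁) = 2.00×8.314×305×ln(0.147) = -9700 J.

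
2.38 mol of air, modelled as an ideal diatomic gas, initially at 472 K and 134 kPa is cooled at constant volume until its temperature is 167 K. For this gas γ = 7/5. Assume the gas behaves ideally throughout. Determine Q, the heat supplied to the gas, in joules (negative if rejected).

-15100 J

V₁ = nRT₁/P₁ = 2.38×8.314×472/134 = 69.7 L.
Isochoric: V stays 69.7 L; P/T = const ⇒ T₂ = 167 K, P₂ = 47.4 kPa.
W = 0 (no volume change).
ΔU = nCvΔT = 2.38×20.8×(167−472) = -15100 J.
Q = ΔU = -15100 J.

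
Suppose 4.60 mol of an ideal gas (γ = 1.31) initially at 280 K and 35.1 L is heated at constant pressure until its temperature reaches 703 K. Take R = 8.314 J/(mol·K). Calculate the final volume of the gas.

P₁ = nRT₁/V₁ = 4.60×8.314×280/35.1 = 305 kPa.
Isobaric: P stays 305 kPa; V/T = const ⇒ T₂ = 703 K, V₂ = 88.1 L.

88.1 L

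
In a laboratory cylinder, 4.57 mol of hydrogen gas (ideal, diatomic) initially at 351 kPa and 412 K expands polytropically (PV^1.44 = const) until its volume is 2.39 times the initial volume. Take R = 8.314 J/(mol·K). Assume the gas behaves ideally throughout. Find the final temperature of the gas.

V₁ = nRT₁/P₁ = 4.57×8.314×412/351 = 44.6 L.
Polytropic n=1.44: T₂ = T₁(V₁/V₂)^(n−1) = 412×(0.418)^0.44 = 281 K; P₂ = P₁(V₁/V₂)^n = 100 kPa.

281 K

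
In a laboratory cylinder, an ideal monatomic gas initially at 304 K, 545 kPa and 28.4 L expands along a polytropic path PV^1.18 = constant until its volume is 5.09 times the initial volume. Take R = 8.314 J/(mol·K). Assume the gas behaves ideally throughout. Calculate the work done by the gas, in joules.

21800 J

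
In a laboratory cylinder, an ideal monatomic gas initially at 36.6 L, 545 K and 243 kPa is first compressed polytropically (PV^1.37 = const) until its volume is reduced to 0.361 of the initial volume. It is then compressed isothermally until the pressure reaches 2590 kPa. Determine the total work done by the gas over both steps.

n = P₁V₁/(RT₁) = 243×36.6/(8.314×545) = 1.96 mol.
Step 1 — Polytropic n=1.37: T₂ = T₁(V₁/V₂)^(n−1) = 545×(2.77)^0.37 = 795 K; P₂ = P₁(V₁/V₂)^n = 981 kPa.
W = (P₁V₁−P₂V₂)/(n−1) = (243×36.6−981×13.2)/0.37 = -11000 J.
ΔU = nCvΔT = 1.96×12.5×(795−545) = 6110 J.
Q = ΔU + W = -4900 J.
State after step 1: P = 981 kPa, V = 13.2 L, T = 795 K.
Step 2 — Isothermal: T stays 795 K; PV = const ⇒ V₂ = 5.01 L, P₂ = 2590 kPa.
ΔU = 0 (ideal gas, T constant).
W = nRT ln(V₂/V₁) = 1.96×8.314×795×ln(0.379) = -12600 J.
Q = ΔU + W = -12600 J.
Net over both steps: W = -23600 J, Q = -17500 J, ΔU = 6110 J.

-23600 J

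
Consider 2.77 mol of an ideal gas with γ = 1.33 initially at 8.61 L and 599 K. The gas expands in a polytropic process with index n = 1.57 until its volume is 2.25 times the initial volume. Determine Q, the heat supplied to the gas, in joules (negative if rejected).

P₁ = nRT₁/V₁ = 2.77×8.314×599/8.61 = 1600 kPa.
Polytropic n=1.57: T₂ = T₁(V₁/V₂)^(n−1) = 599×(0.444)^0.57 = 377 K; P₂ = P₁(V₁/V₂)^n = 449 kPa.
W = (P₁V₁−P₂V₂)/(n−1) = (1600×8.61−449×19.4)/0.57 = 8960 J.
ΔU = nCvΔT = 2.77×25.2×(377−599) = -15500 J.
Q = ΔU + W = -6510 J.

-6510 J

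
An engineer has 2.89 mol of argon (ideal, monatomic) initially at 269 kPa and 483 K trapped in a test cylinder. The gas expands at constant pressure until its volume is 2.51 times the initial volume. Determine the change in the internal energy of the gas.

V₁ = nRT₁/P₁ = 2.89×8.314×483/269 = 43.1 L.
Isobaric: P stays 269 kPa; V/T = const ⇒ T₂ = 1210 K, V₂ = 108 L.
For an ideal gas ΔU = nCvΔT with Cv = (3/2)R = 12.5 J/(mol·K).
ΔU = 2.89×12.5×(1210−483) = 26300 J.

26300 J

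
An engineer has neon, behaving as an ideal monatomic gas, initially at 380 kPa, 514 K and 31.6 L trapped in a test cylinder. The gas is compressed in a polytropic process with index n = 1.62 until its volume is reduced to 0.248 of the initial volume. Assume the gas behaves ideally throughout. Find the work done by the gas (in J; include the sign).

-26600 J

n = P₁V₁/(RT₁) = 380×31.6/(8.314×514) = 2.81 mol.
Polytropic n=1.62: T₂ = T₁(V₁/V₂)^(n−1) = 514×(4.03)^0.62 = 1220 K; P₂ = P₁(V₁/V₂)^n = 3640 kPa.
W = (P₁V₁−P₂V₂)/(n−1) = (380×31.6−3640×7.84)/0.62 = -26600 J.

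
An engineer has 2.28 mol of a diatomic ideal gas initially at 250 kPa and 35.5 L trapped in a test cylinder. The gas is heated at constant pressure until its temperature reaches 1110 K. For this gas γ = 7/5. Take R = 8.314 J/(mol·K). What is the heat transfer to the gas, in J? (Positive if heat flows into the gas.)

42600 J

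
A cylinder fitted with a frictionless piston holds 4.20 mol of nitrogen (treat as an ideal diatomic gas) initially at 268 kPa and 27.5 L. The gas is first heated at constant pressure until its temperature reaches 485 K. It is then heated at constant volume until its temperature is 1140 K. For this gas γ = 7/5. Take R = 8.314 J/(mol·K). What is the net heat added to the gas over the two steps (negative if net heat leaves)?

90700 J

T₁ = P₁V₁/(nR) = 268×27.5/(4.20×8.314) = 211 K.
Step 1 — Isobaric: P stays 268 kPa; V/T = const ⇒ T₂ = 485 K, V₂ = 63.2 L.
W = PΔV = 268×(63.2−27.5) kPa·L = 9570 J.
ΔU = nCvΔT = 4.20×20.8×(485−211) = 23900 J.
Q = ΔU + W = nCpΔT = 33500 J.
State after step 1: P = 268 kPa, V = 63.2 L, T = 485 K.
Step 2 — Isochoric: V stays 63.2 L; P/T = const ⇒ T₂ = 1140 K, P₂ = 630 kPa.
W = 0 (no volume change).
ΔU = nCvΔT = 4.20×20.8×(1140−485) = 57200 J.
Q = ΔU = 57200 J.
Net over both steps: W = 9570 J, Q = 90700 J, ΔU = 81100 J.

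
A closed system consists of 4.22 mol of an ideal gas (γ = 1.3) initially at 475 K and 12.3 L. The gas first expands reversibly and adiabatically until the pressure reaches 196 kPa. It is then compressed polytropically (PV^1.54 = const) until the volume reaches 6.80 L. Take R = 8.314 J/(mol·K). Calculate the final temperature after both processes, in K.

935 K

P₁ = nRT₁/V₁ = 4.22×8.314×475/12.3 = 1350 kPa.
Step 1 — Adiabatic: T₂/T₁ = (P₂/P₁)^((γ−1)/γ) ⇒ T₂ = 475×(0.145)^0.231 = 304 K; V₂ = 54.4 L.
ΔU = nCvΔT = 4.22×27.7×(304−475) = -20000 J.
Q = 0 for an adiabatic process, so W = −ΔU = 20000 J.
State after step 1: P = 196 kPa, V = 54.4 L, T = 304 K.
Step 2 — Polytropic n=1.54: T₂ = T₁(V₁/V₂)^(n−1) = 304×(8.00)^0.54 = 935 K; P₂ = P₁(V₁/V₂)^n = 4820 kPa.
W = (P₁V₁−P₂V₂)/(n−1) = (196×54.4−4820×6.80)/0.54 = -41000 J.
ΔU = nCvΔT = 4.22×27.7×(935−304) = 73800 J.
Q = ΔU + W = 32800 J.
Net over both steps: W = -21000 J, Q = 32800 J, ΔU = 53800 J.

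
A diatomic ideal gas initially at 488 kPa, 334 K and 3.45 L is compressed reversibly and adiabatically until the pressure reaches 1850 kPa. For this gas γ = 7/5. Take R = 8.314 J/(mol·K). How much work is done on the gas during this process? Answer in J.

1950 J

n = P₁V₁/(RT₁) = 488×3.45/(8.314×334) = 0.606 mol.
Adiabatic: T₂/T₁ = (P₂/P₁)^((γ−1)/γ) ⇒ T₂ = 334×(3.79)^0.286 = 489 K; V₂ = 1.33 L.
ΔU = nCvΔT = 0.606×20.8×(489−334) = 1950 J.
Q = 0 for an adiabatic process, so W = −ΔU = -1950 J.
Work done on the gas = −W_by = 1950 J.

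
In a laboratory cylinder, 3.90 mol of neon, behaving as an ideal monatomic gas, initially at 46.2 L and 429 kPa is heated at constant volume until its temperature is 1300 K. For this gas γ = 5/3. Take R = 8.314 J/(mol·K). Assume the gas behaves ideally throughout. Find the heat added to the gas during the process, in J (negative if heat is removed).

T₁ = P₁V₁/(nR) = 429×46.2/(3.90×8.314) = 611 K.
Isochoric: V stays 46.2 L; P/T = const ⇒ T₂ = 1300 K, P₂ = 912 kPa.
W = 0 (no volume change).
ΔU = nCvΔT = 3.90×12.5×(1300−611) = 33500 J.
Q = ΔU = 33500 J.

33500 J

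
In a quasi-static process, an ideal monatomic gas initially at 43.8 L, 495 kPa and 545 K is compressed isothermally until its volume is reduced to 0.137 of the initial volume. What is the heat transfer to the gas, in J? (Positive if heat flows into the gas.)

n = P₁V₁/(RT₁) = 495×43.8/(8.314×545) = 4.78 mol.
Isothermal: T stays 545 K; PV = const ⇒ V₂ = 6.00 L, P₂ = 3610 kPa.
ΔU = 0 (ideal gas, T constant).
W = nRT ln(V₂/V₁) = 4.78×8.314×545×ln(0.137) = -43100 J.
Q = ΔU + W = -43100 J.

-43100 J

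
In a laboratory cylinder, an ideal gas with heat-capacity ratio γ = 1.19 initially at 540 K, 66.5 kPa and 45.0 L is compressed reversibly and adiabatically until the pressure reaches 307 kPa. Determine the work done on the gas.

n = P₁V₁/(RT₁) = 66.5×45.0/(8.314×540) = 0.667 mol.
Adiabatic: T₂/T₁ = (P₂/P₁)^((γ−1)/γ) ⇒ T₂ = 540×(4.62)^0.160 = 689 K; V₂ = 12.4 L.
ΔU = nCvΔT = 0.667×43.8×(689−540) = 4360 J.
Q = 0 for an adiabatic process, so W = −ΔU = -4360 J.
Work done on the gas = −W_by = 4360 J.

4360 J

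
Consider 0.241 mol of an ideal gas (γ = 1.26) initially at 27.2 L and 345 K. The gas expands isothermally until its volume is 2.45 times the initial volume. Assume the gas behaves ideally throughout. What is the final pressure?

10.4 kPa

P₁ = nRT₁/V₁ = 0.241×8.314×345/27.2 = 25.4 kPa.
Isothermal: T stays 345 K; PV = const ⇒ V₂ = 66.6 L, P₂ = 10.4 kPa.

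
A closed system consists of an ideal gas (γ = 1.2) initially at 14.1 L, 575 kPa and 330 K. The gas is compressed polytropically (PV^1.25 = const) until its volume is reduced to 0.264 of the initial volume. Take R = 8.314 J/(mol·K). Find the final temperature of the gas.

Polytropic n=1.25: T₂ = T₁(V₁/V₂)^(n−1) = 330×(3.79)^0.25 = 460 K; P₂ = P₁(V₁/V₂)^n = 3040 kPa.

460 K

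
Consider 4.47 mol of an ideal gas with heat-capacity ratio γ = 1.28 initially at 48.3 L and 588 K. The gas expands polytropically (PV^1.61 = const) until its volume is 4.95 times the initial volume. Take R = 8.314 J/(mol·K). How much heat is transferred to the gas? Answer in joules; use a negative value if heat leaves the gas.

-26300 J

P₁ = nRT₁/V₁ = 4.47×8.314×588/48.3 = 452 kPa.
Polytropic n=1.61: T₂ = T₁(V₁/V₂)^(n−1) = 588×(0.202)^0.61 = 222 K; P₂ = P₁(V₁/V₂)^n = 34.5 kPa.
W = (P₁V₁−P₂V₂)/(n−1) = (452×48.3−34.5×239)/0.61 = 22300 J.
ΔU = nCvΔT = 4.47×29.7×(222−588) = -48600 J.
Q = ΔU + W = -26300 J.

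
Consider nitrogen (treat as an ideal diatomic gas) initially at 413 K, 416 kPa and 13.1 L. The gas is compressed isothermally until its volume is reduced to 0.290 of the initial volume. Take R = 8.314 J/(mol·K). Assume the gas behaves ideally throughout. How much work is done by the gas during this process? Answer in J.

-6750 J

n = P₁V₁/(RT₁) = 416×13.1/(8.314×413) = 1.59 mol.
Isothermal: T stays 413 K; PV = const ⇒ V₂ = 3.80 L, P₂ = 1430 kPa.
W = nRT ln(V₂/V₁) = 1.59×8.314×413×ln(0.290) = -6750 J.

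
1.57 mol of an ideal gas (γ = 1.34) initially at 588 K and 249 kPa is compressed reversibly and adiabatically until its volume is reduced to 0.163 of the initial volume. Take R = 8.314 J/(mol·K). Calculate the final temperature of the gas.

V₁ = nRT₁/P₁ = 1.57×8.314×588/249 = 30.8 L.
Adiabatic: TV^(γ−1) = const ⇒ T₂ = 588×(6.13)^0.340 = 1090 K; PV^γ = const ⇒ P₂ = 2830 kPa.

1090 K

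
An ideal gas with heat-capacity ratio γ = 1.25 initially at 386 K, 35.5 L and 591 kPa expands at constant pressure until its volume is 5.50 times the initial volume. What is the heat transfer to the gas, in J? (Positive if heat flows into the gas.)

472000 J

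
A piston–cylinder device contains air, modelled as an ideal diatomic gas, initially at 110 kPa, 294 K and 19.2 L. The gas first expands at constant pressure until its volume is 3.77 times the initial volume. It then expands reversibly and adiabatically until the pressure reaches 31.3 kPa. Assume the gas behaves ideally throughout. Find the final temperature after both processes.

774 K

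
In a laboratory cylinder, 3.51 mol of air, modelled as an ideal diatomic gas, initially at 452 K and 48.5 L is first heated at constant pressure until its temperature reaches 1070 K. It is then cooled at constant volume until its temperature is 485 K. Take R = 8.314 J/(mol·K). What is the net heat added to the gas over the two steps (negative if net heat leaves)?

20400 J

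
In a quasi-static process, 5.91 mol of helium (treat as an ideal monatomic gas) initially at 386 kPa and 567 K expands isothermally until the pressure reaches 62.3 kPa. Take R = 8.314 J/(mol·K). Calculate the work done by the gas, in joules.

V₁ = nRT₁/P₁ = 5.91×8.314×567/386 = 72.2 L.
Isothermal: T stays 567 K; PV = const ⇒ V₂ = 447 L, P₂ = 62.3 kPa.
W = nRT ln(V₂/V₁) = 5.91×8.314×567×ln(6.20) = 50800 J.

50800 J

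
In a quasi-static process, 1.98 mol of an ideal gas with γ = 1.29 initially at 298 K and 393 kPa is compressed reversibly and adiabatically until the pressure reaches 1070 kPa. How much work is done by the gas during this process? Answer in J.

-4270 J

V₁ = nRT₁/P₁ = 1.98×8.314×298/393 = 12.5 L.
Adiabatic: T₂/T₁ = (P₂/P₁)^((γ−1)/γ) ⇒ T₂ = 298×(2.72)^0.225 = 373 K; V₂ = 5.74 L.
ΔU = nCvΔT = 1.98×28.7×(373−298) = 4270 J.
Q = 0 for an adiabatic process, so W = −ΔU = -4270 J.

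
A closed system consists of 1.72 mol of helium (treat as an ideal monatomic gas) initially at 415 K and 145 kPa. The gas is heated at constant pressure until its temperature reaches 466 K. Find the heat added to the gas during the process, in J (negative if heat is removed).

1820 J

V₁ = nRT₁/P₁ = 1.72×8.314×415/145 = 40.9 L.
Isobaric: P stays 145 kPa; V/T = const ⇒ T₂ = 466 K, V₂ = 46.0 L.
W = PΔV = 145×(46.0−40.9) kPa·L = 729 J.
ΔU = nCvΔT = 1.72×12.5×(466−415) = 1090 J.
Q = ΔU + W = nCpΔT = 1820 J.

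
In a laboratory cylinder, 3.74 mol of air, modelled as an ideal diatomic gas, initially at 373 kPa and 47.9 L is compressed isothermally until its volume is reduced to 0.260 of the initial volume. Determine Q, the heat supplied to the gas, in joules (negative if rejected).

T₁ = P₁V₁/(nR) = 373×47.9/(3.74×8.314) = 575 K.
Isothermal: T stays 575 K; PV = const ⇒ V₂ = 12.5 L, P₂ = 1430 kPa.
ΔU = 0 (ideal gas, T constant).
W = nRT ln(V₂/V₁) = 3.74×8.314×575×ln(0.260) = -24100 J.
Q = ΔU + W = -24100 J.

-24100 J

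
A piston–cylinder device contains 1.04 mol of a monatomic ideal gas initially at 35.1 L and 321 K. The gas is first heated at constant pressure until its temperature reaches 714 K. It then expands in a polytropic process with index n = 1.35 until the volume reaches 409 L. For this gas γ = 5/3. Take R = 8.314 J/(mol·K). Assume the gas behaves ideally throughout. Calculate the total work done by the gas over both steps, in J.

P₁ = nRT₁/V₁ = 1.04×8.314×321/35.1 = 79.1 kPa.
Step 1 — Isobaric: P stays 79.1 kPa; V/T = const ⇒ T₂ = 714 K, V₂ = 78.1 L.
W = PΔV = 79.1×(78.1−35.1) kPa·L = 3400 J.
ΔU = nCvΔT = 1.04×12.5×(714−321) = 5100 J.
Q = ΔU + W = nCpΔT = 8500 J.
State after step 1: P = 79.1 kPa, V = 78.1 L, T = 714 K.
Step 2 — Polytropic n=1.35: T₂ = T₁(V₁/V₂)^(n−1) = 714×(0.191)^0.35 = 400 K; P₂ = P₁(V₁/V₂)^n = 8.45 kPa.
W = (P₁V₁−P₂V₂)/(n−1) = (79.1×78.1−8.45×409)/0.35 = 7760 J.
ΔU = nCvΔT = 1.04×12.5×(400−714) = -4070 J.
Q = ΔU + W = 3690 J.
Net over both steps: W = 11200 J, Q = 12200 J, ΔU = 1020 J.

11200 J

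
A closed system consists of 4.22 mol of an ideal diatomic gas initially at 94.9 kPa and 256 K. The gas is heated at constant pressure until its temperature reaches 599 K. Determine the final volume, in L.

221 L

V₁ = nRT₁/P₁ = 4.22×8.314×256/94.9 = 94.6 L.
Isobaric: P stays 94.9 kPa; V/T = const ⇒ T₂ = 599 K, V₂ = 221 L.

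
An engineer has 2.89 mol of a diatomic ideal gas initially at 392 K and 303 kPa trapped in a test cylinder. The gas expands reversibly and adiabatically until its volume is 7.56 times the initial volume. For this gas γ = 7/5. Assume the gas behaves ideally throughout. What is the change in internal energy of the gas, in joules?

-13100 J

V₁ = nRT₁/P₁ = 2.89×8.314×392/303 = 31.1 L.
Adiabatic: TV^(γ−1) = const ⇒ T₂ = 392×(0.132)^0.400 = 175 K; PV^γ = const ⇒ P₂ = 17.8 kPa.
For an ideal gas ΔU = nCvΔT with Cv = (5/2)R = 20.8 J/(mol·K).
ΔU = 2.89×20.8×(175−392) = -13100 J.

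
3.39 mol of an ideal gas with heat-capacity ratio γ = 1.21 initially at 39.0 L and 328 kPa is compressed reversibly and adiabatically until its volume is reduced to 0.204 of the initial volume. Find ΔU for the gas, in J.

24100 J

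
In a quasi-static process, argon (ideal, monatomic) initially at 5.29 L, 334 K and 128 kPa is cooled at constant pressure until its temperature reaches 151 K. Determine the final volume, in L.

Isobaric: P stays 128 kPa; V/T = const ⇒ T₂ = 151 K, V₂ = 2.39 L.

2.39 L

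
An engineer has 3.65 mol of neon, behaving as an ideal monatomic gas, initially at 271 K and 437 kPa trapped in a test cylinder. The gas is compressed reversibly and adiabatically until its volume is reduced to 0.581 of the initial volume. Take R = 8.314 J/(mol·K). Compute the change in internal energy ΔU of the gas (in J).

V₁ = nRT₁/P₁ = 3.65×8.314×271/437 = 18.8 L.
Adiabatic: TV^(γ−1) = const ⇒ T₂ = 271×(1.72)^0.667 = 389 K; PV^γ = const ⇒ P₂ = 1080 kPa.
For an ideal gas ΔU = nCvΔT with Cv = (3/2)R = 12.5 J/(mol·K).
ΔU = 3.65×12.5×(389−271) = 5380 J.

5380 J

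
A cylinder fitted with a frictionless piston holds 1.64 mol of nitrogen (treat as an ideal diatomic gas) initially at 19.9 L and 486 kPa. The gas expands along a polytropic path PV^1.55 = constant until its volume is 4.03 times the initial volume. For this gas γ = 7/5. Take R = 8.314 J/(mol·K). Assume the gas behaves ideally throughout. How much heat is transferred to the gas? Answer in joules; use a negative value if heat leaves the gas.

T₁ = P₁V₁/(nR) = 486×19.9/(1.64×8.314) = 709 K.
Polytropic n=1.55: T₂ = T₁(V₁/V₂)^(n−1) = 709×(0.248)^0.55 = 330 K; P₂ = P₁(V₁/V₂)^n = 56.0 kPa.
W = (P₁V₁−P₂V₂)/(n−1) = (486×19.9−56.0×80.2)/0.55 = 9410 J.
ΔU = nCvΔT = 1.64×20.8×(330−709) = -12900 J.
Q = ΔU + W = -3530 J.

-3530 J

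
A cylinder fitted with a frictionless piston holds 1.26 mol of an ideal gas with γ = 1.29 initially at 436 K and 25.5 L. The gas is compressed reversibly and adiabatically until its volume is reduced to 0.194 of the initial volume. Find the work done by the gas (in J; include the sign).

P₁ = nRT₁/V₁ = 1.26×8.314×436/25.5 = 179 kPa.
Adiabatic: TV^(γ−1) = const ⇒ T₂ = 436×(5.15)^0.290 = 701 K; PV^γ = const ⇒ P₂ = 1490 kPa.
ΔU = nCvΔT = 1.26×28.7×(701−436) = 9590 J.
Q = 0 for an adiabatic process, so W = −ΔU = -9590 J.

-9590 J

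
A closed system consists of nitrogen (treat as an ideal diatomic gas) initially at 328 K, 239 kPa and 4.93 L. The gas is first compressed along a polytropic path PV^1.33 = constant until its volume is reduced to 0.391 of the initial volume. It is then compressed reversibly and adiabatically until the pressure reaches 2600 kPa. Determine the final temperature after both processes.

n = P₁V₁/(RT₁) = 239×4.93/(8.314×328) = 0.432 mol.
Step 1 — Polytropic n=1.33: T₂ = T₁(V₁/V₂)^(n−1) = 328×(2.56)^0.33 = 447 K; P₂ = P₁(V₁/V₂)^n = 833 kPa.
W = (P₁V₁−P₂V₂)/(n−1) = (239×4.93−833×1.93)/0.33 = -1300 J.
ΔU = nCvΔT = 0.432×20.8×(447−328) = 1070 J.
Q = ΔU + W = -227 J.
State after step 1: P = 833 kPa, V = 1.93 L, T = 447 K.
Step 2 — Adiabatic: T₂/T₁ = (P₂/P₁)^((γ−1)/γ) ⇒ T₂ = 447×(3.12)^0.286 = 619 K; V₂ = 0.855 L.
ΔU = nCvΔT = 0.432×20.8×(619−447) = 1540 J.
Q = 0 for an adiabatic process, so W = −ΔU = -1540 J.
Net over both steps: W = -2840 J, Q = -227 J, ΔU = 2610 J.

619 K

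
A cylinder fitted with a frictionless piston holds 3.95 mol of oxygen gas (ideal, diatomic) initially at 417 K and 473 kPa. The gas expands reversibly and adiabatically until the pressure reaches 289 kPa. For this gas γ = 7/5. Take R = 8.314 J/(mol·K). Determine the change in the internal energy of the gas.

-4500 J

V₁ = nRT₁/P₁ = 3.95×8.314×417/473 = 29.0 L.
Adiabatic: T₂/T₁ = (P₂/P₁)^((γ−1)/γ) ⇒ T₂ = 417×(0.611)^0.286 = 362 K; V₂ = 41.2 L.
For an ideal gas ΔU = nCvΔT with Cv = (5/2)R = 20.8 J/(mol·K).
ΔU = 3.95×20.8×(362−417) = -4500 J.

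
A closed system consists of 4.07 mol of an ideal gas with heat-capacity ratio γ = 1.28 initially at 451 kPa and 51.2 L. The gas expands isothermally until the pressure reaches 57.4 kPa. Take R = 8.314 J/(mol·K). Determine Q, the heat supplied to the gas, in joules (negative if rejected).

47600 J

T₁ = P₁V₁/(nR) = 451×51.2/(4.07×8.314) = 682 K.
Isothermal: T stays 682 K; PV = const ⇒ V₂ = 402 L, P₂ = 57.4 kPa.
ΔU = 0 (ideal gas, T constant).
W = nRT ln(V₂/V₁) = 4.07×8.314×682×ln(7.86) = 47600 J.
Q = ΔU + W = 47600 J.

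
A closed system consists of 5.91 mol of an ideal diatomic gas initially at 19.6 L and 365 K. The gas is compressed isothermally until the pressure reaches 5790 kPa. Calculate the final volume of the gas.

3.10 L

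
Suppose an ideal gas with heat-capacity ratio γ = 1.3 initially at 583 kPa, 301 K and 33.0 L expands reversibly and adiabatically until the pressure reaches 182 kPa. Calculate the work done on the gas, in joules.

-15100 J

n = P₁V₁/(RT₁) = 583×33.0/(8.314×301) = 7.69 mol.
Adiabatic: T₂/T₁ = (P₂/P₁)^((γ−1)/γ) ⇒ T₂ = 301×(0.312)^0.231 = 230 K; V₂ = 80.8 L.
ΔU = nCvΔT = 7.69×27.7×(230−301) = -15100 J.
Q = 0 for an adiabatic process, so W = −ΔU = 15100 J.
Work done on the gas = −W_by = -15100 J.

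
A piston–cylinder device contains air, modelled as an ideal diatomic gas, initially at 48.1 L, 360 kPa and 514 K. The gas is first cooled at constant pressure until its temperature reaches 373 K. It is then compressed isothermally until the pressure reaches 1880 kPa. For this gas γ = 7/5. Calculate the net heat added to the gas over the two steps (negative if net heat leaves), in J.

-37400 J

n = P₁V₁/(RT₁) = 360×48.1/(8.314×514) = 4.05 mol.
Step 1 — Isobaric: P stays 360 kPa; V/T = const ⇒ T₂ = 373 K, V₂ = 34.9 L.
W = PΔV = 360×(34.9−48.1) kPa·L = -4750 J.
ΔU = nCvΔT = 4.05×20.8×(373−514) = -11900 J.
Q = ΔU + W = nCpΔT = -16600 J.
State after step 1: P = 360 kPa, V = 34.9 L, T = 373 K.
Step 2 — Isothermal: T stays 373 K; PV = const ⇒ V₂ = 6.68 L, P₂ = 1880 kPa.
ΔU = 0 (ideal gas, T constant).
W = nRT ln(V₂/V₁) = 4.05×8.314×373×ln(0.191) = -20800 J.
Q = ΔU + W = -20800 J.
Net over both steps: W = -25500 J, Q = -37400 J, ΔU = -11900 J.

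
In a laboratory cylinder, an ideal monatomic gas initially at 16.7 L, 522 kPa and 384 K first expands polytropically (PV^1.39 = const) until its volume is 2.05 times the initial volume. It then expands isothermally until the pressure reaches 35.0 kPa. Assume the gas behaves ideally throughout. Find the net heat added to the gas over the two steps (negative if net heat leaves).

n = P₁V₁/(RT₁) = 522×16.7/(8.314×384) = 2.73 mol.
Step 1 — Polytropic n=1.39: T₂ = T₁(V₁/V₂)^(n−1) = 384×(0.488)^0.39 = 290 K; P₂ = P₁(V₁/V₂)^n = 192 kPa.
W = (P₁V₁−P₂V₂)/(n−1) = (522×16.7−192×34.2)/0.39 = 5460 J.
ΔU = nCvΔT = 2.73×12.5×(290−384) = -3190 J.
Q = ΔU + W = 2270 J.
State after step 1: P = 192 kPa, V = 34.2 L, T = 290 K.
Step 2 — Isothermal: T stays 290 K; PV = const ⇒ V₂ = 188 L, P₂ = 35.0 kPa.
ΔU = 0 (ideal gas, T constant).
W = nRT ln(V₂/V₁) = 2.73×8.314×290×ln(5.50) = 11200 J.
Q = ΔU + W = 11200 J.
Net over both steps: W = 16700 J, Q = 13500 J, ΔU = -3190 J.

13500 J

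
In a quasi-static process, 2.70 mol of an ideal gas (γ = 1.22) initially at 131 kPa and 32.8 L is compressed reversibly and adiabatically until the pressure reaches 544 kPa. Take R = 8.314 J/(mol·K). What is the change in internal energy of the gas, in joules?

5720 J

T₁ = P₁V₁/(nR) = 131×32.8/(2.70×8.314) = 191 K.
Adiabatic: T₂/T₁ = (P₂/P₁)^((γ−1)/γ) ⇒ T₂ = 191×(4.15)^0.180 = 247 K; V₂ = 10.2 L.
For an ideal gas ΔU = nCvΔT with Cv = R/(γ−1) = 37.8 J/(mol·K).
ΔU = 2.70×37.8×(247−191) = 5720 J.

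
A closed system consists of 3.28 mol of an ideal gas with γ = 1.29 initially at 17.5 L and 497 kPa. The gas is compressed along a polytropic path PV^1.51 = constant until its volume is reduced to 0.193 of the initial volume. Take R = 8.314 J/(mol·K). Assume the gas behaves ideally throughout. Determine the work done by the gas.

T₁ = P₁V₁/(nR) = 497×17.5/(3.28×8.314) = 319 K.
Polytropic n=1.51: T₂ = T₁(V₁/V₂)^(n−1) = 319×(5.18)^0.51 = 738 K; P₂ = P₁(V₁/V₂)^n = 5960 kPa.
W = (P₁V₁−P₂V₂)/(n−1) = (497×17.5−5960×3.38)/0.51 = -22400 J.

-22400 J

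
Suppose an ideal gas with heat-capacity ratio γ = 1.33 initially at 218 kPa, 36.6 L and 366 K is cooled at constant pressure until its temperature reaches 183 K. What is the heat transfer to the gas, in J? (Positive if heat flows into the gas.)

-16100 J

n = P₁V₁/(RT₁) = 218×36.6/(8.314×366) = 2.62 mol.
Isobaric: P stays 218 kPa; V/T = const ⇒ T₂ = 183 K, V₂ = 18.3 L.
W = PΔV = 218×(18.3−36.6) kPa·L = -3990 J.
ΔU = nCvΔT = 2.62×25.2×(183−366) = -12100 J.
Q = ΔU + W = nCpΔT = -16100 J.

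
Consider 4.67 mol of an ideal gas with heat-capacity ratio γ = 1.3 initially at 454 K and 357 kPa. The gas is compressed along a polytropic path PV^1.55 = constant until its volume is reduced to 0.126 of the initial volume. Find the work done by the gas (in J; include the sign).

V₁ = nRT₁/P₁ = 4.67×8.314×454/357 = 49.4 L.
Polytropic n=1.55: T₂ = T₁(V₁/V₂)^(n−1) = 454×(7.94)^0.55 = 1420 K; P₂ = P₁(V₁/V₂)^n = 8850 kPa.
W = (P₁V₁−P₂V₂)/(n−1) = (357×49.4−8850×6.22)/0.55 = -68100 J.

-68100 J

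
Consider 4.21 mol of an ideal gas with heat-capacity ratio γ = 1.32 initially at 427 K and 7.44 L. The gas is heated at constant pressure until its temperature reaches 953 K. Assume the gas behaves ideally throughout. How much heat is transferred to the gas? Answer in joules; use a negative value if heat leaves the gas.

75900 J

P₁ = nRT₁/V₁ = 4.21×8.314×427/7.44 = 2010 kPa.
Isobaric: P stays 2010 kPa; V/T = const ⇒ T₂ = 953 K, V₂ = 16.6 L.
W = PΔV = 2010×(16.6−7.44) kPa·L = 18400 J.
ΔU = nCvΔT = 4.21×26.0×(953−427) = 57500 J.
Q = ΔU + W = nCpΔT = 75900 J.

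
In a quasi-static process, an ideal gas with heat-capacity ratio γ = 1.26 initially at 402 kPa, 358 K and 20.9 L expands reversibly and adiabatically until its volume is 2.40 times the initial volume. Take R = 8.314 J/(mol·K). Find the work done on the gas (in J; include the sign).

n = P₁V₁/(RT₁) = 402×20.9/(8.314×358) = 2.82 mol.
Adiabatic: TV^(γ−1) = const ⇒ T₂ = 358×(0.417)^0.260 = 285 K; PV^γ = const ⇒ P₂ = 133 kPa.
ΔU = nCvΔT = 2.82×32.0×(285−358) = -6580 J.
Q = 0 for an adiabatic process, so W = −ΔU = 6580 J.
Work done on the gas = −W_by = -6580 J.

-6580 J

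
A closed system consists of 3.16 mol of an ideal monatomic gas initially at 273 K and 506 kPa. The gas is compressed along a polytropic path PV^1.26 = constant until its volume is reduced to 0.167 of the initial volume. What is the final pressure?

4830 kPa

V₁ = nRT₁/P₁ = 3.16×8.314×273/506 = 14.2 L.
Polytropic n=1.26: T₂ = T₁(V₁/V₂)^(n−1) = 273×(5.99)^0.26 = 435 K; P₂ = P₁(V₁/V₂)^n = 4830 kPa.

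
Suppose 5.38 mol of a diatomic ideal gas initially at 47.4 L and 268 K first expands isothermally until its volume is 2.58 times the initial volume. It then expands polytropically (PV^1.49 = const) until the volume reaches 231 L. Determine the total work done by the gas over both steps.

P₁ = nRT₁/V₁ = 5.38×8.314×268/47.4 = 253 kPa.
Step 1 — Isothermal: T stays 268 K; PV = const ⇒ V₂ = 122 L, P₂ = 98.0 kPa.
ΔU = 0 (ideal gas, T constant).
W = nRT ln(V₂/V₁) = 5.38×8.314×268×ln(2.58) = 11400 J.
Q = ΔU + W = 11400 J.
State after step 1: P = 98.0 kPa, V = 122 L, T = 268 K.
Step 2 — Polytropic n=1.49: T₂ = T₁(V₁/V₂)^(n−1) = 268×(0.529)^0.49 = 196 K; P₂ = P₁(V₁/V₂)^n = 38.0 kPa.
W = (P₁V₁−P₂V₂)/(n−1) = (98.0×122−38.0×231)/0.49 = 6550 J.
ΔU = nCvΔT = 5.38×20.8×(196−268) = -8020 J.
Q = ΔU + W = -1470 J.
Net over both steps: W = 17900 J, Q = 9890 J, ΔU = -8020 J.

17900 J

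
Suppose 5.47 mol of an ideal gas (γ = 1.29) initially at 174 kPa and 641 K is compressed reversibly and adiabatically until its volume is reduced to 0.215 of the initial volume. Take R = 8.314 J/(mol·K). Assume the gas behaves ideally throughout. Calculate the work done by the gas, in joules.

-56500 J

V₁ = nRT₁/P₁ = 5.47×8.314×641/174 = 168 L.
Adiabatic: TV^(γ−1) = const ⇒ T₂ = 641×(4.65)^0.290 = 1000 K; PV^γ = const ⇒ P₂ = 1260 kPa.
ΔU = nCvΔT = 5.47×28.7×(1000−641) = 56500 J.
Q = 0 for an adiabatic process, so W = −ΔU = -56500 J.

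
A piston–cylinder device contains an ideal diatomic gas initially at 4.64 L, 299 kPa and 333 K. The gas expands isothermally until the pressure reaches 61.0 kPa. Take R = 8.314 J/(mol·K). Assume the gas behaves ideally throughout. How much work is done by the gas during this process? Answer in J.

2210 J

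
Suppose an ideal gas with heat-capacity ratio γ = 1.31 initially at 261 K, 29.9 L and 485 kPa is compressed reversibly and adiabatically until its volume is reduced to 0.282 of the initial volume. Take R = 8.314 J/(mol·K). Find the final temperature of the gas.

386 K

Adiabatic: TV^(γ−1) = const ⇒ T₂ = 261×(3.55)^0.310 = 386 K; PV^γ = const ⇒ P₂ = 2550 kPa.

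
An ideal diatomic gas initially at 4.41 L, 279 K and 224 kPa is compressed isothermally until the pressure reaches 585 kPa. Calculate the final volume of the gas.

1.69 L

Isothermal: T stays 279 K; PV = const ⇒ V₂ = 1.69 L, P₂ = 585 kPa.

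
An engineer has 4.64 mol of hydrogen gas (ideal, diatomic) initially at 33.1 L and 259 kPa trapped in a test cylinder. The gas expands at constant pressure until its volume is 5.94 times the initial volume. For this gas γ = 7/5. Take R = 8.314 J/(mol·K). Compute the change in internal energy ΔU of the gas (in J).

T₁ = P₁V₁/(nR) = 259×33.1/(4.64×8.314) = 222 K.
Isobaric: P stays 259 kPa; V/T = const ⇒ T₂ = 1320 K, V₂ = 197 L.
For an ideal gas ΔU = nCvΔT with Cv = (5/2)R = 20.8 J/(mol·K).
ΔU = 4.64×20.8×(1320−222) = 106000 J.

106000 J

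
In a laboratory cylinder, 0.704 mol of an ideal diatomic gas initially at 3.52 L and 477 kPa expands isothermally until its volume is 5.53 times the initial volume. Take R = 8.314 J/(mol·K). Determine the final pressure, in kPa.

86.3 kPa

T₁ = P₁V₁/(nR) = 477×3.52/(0.704×8.314) = 287 K.
Isothermal: T stays 287 K; PV = const ⇒ V₂ = 19.5 L, P₂ = 86.3 kPa.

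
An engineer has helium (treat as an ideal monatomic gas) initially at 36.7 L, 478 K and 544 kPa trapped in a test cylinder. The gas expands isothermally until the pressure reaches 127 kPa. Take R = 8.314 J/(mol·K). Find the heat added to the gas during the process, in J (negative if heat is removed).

n = P₁V₁/(RT₁) = 544×36.7/(8.314×478) = 5.02 mol.
Isothermal: T stays 478 K; PV = const ⇒ V₂ = 157 L, P₂ = 127 kPa.
ΔU = 0 (ideal gas, T constant).
W = nRT ln(V₂/V₁) = 5.02×8.314×478×ln(4.28) = 29000 J.
Q = ΔU + W = 29000 J.

29000 J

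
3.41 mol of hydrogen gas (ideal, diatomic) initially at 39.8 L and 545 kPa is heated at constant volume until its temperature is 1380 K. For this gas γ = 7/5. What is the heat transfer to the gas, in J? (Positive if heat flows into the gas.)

T₁ = P₁V₁/(nR) = 545×39.8/(3.41×8.314) = 765 K.
Isochoric: V stays 39.8 L; P/T = const ⇒ T₂ = 1380 K, P₂ = 983 kPa.
W = 0 (no volume change).
ΔU = nCvΔT = 3.41×20.8×(1380−765) = 43600 J.
Q = ΔU = 43600 J.

43600 J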